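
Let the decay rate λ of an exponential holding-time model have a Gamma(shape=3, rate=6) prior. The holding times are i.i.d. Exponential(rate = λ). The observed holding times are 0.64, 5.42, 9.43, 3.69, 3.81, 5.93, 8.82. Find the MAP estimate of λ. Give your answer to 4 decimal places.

λ̂_MAP = 0.2058

The Exponential(rate=λ) likelihood is ∝ λ^n e^(−λΣtᵢ). Here n = 7 and Σtᵢ = 0.64 + 5.42 + 9.43 + 3.69 + 3.81 + 5.93 + 8.82 = 37.74.
Posterior ∝ λ^2e^(−6λ) · λ^7e^(−37.74λ) = λ^9e^(−43.74λ), i.e. Gamma(10, 43.74).
Mode = (a−1)/b = 9/43.74 ≈ 0.2058.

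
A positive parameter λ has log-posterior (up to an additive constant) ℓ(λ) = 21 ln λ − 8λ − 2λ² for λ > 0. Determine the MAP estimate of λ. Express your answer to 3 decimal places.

ℓ'(λ) = 21/λ − 8 − 4λ. Setting this to zero and multiplying by λ: 4λ² + 8λ − 21 = 0.
λ = (−8 + √(8² + 4·4·21)) / (2·4) = (−8 + √400) / 8 = (−8 + 20)/8 = 3/2.
ℓ''(λ) = −21/λ² − 4 < 0, confirming a maximum.

λ̂_MAP = 1.500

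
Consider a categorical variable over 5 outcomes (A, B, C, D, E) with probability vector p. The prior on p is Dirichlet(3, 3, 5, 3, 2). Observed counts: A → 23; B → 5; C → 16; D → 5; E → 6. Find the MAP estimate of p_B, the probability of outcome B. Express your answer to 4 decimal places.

MAP estimate of p_B = 0.1061

The posterior is Dirichlet(αᵢ + nᵢ) = Dirichlet(26, 8, 21, 8, 8).
For a Dirichlet(a₁,…,a_K) with all aᵢ > 1, the mode has j-th component (aⱼ − 1)/(Σaᵢ − K).
Here Σaᵢ = 71 and K = 5, so p_B = (8 − 1)/(71 − 5) = 7/66 ≈ 0.1061.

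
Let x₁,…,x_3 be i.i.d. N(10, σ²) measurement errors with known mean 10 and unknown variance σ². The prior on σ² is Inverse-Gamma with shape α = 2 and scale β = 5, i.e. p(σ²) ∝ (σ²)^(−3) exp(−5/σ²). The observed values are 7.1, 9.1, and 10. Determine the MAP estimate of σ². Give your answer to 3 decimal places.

σ̂²_MAP = 2.136

Sum of squared deviations about the known mean: SS = (7.1−10)² + (9.1−10)² + (10−10)² = 9.22.
The Normal likelihood contributes (σ²)^(−n/2) exp(−SS/(2σ²)), so the posterior is Inverse-Gamma(α + n/2, β + SS/2) = Inverse-Gamma(3.5, 9.61).
The mode of Inverse-Gamma(a, b) is b/(a+1) = 9.61/4.5 ≈ 2.136.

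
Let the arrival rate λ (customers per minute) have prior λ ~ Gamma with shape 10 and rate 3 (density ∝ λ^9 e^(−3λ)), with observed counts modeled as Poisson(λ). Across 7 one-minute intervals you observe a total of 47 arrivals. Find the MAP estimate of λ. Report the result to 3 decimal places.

λ̂_MAP = 5.600

Σxᵢ = 47, n = 7.
Posterior ∝ λ^9e^(−3λ) · λ^47e^(−7λ) = λ^56e^(−10λ), i.e. Gamma(shape=57, rate=10).
The mode of a Gamma(a, b) with a ≥ 1 (shape–rate) is (a−1)/b = 56/10 ≈ 5.600.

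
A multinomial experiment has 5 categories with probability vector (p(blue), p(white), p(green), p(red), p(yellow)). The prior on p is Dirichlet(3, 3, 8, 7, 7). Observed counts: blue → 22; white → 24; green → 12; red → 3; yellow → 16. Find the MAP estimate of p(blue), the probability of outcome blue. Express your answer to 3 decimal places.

The posterior is Dirichlet(αᵢ + nᵢ) = Dirichlet(25, 27, 20, 10, 23).
For a Dirichlet(a₁,…,a_K) with all aᵢ > 1, the mode has j-th component (aⱼ − 1)/(Σaᵢ − K).
Here Σaᵢ = 105 and K = 5, so p(blue) = (25 − 1)/(105 − 5) = 24/100 ≈ 0.240.

MAP estimate of p(blue) = 0.240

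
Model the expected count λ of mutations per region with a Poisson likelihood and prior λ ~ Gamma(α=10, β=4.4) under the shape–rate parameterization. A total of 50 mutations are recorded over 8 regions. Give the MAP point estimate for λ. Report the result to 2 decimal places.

λ̂_MAP = 4.76

Σxᵢ = 50, n = 8.
Posterior ∝ λ^9e^(−4.4λ) · λ^50e^(−8λ) = λ^59e^(−12.4λ), i.e. Gamma(shape=60, rate=12.4).
The mode of a Gamma(a, b) with a ≥ 1 (shape–rate) is (a−1)/b = 59/12.4 ≈ 4.76.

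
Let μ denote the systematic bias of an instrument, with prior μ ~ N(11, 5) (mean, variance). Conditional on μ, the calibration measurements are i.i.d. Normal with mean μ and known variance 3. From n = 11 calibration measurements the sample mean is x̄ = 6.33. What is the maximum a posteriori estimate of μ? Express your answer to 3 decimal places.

n = 11, x̄ = 6.33.
For a Normal prior and Normal likelihood with known variance, the posterior is Normal; its mode equals its mean, the precision-weighted average.
Prior precision 1/σ₀² = 1/5 = 0.2; data precision n/σ² = 11/3.
μ̂ = (0.2·11 + (11/3)·6.33) / (0.2 + 11/3) = 25.41/(58/15) = 7623/1160 ≈ 6.572.

μ̂_MAP = 6.572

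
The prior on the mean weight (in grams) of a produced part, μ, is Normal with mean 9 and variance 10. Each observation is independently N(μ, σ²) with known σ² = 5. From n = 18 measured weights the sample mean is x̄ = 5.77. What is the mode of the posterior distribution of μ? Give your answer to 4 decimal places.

μ̂_MAP = 5.8573

n = 18, x̄ = 5.77.
For a Normal prior and Normal likelihood with known variance, the posterior is Normal; its mode equals its mean, the precision-weighted average.
Prior precision 1/σ₀² = 1/10 = 0.1; data precision n/σ² = 18/5 = 3.6.
μ̂ = (0.1·9 + 3.6·5.77) / (0.1 + 3.6) = 21.672/3.7 = 5418/925 ≈ 5.8573.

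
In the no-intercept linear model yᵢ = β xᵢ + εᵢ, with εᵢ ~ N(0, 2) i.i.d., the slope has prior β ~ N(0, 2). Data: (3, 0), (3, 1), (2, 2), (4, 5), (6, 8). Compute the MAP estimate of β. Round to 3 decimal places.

log p(β | y) = −Σ(yᵢ − βxᵢ)²/(2·2) − β²/(2·2) + const.
Setting the derivative to zero: Σxᵢ(yᵢ − βxᵢ)/2 − β/2 = 0, so β = Σxᵢyᵢ / (Σxᵢ² + σ²/τ²).
Σxᵢyᵢ = 3·0 + 3·1 + 2·2 + 4·5 + 6·8 = 75; Σxᵢ² = 74; σ²/τ² = 1.
β̂_MAP = 75 / (74 + 1) = 75/75 ≈ 1.000.

β̂_MAP = 1.000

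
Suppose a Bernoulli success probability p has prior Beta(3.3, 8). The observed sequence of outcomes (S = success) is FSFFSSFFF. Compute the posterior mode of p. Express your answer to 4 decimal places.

Prior: Beta(3.3, 8).
Data: 3 successes in 9 trials (from the sequence). The binomial likelihood contributes p^3(1−p)^6, so the posterior is Beta(3.3+3, 8+6) = Beta(6.3, 14).
For Beta(a, b) with a, b > 1 the mode is (a−1)/(a+b−2) = 5.3/18.3 ≈ 0.2896.

p̂_MAP = 0.2896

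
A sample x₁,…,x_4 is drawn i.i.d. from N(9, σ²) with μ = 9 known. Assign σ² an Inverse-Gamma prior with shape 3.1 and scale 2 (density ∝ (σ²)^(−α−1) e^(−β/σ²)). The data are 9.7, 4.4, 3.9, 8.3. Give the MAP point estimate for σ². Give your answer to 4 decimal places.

σ̂²_MAP = 4.2746

Sum of squared deviations about the known mean: SS = (9.7−9)² + (4.4−9)² + (3.9−9)² + (8.3−9)² = 48.15.
The Normal likelihood contributes (σ²)^(−n/2) exp(−SS/(2σ²)), so the posterior is Inverse-Gamma(α + n/2, β + SS/2) = Inverse-Gamma(5.1, 26.075).
The mode of Inverse-Gamma(a, b) is b/(a+1) = 26.075/6.1 ≈ 4.2746.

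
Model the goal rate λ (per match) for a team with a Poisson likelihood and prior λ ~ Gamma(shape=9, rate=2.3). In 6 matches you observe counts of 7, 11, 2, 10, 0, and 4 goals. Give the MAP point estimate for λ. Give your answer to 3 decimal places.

λ̂_MAP = 5.060

Σxᵢ = 7+11+2+10+0+4 = 34, with n = 6.
Posterior ∝ λ^8e^(−2.3λ) · λ^34e^(−6λ) = λ^42e^(−8.3λ), i.e. Gamma(shape=43, rate=8.3).
The mode of a Gamma(a, b) with a ≥ 1 (shape–rate) is (a−1)/b = 42/8.3 ≈ 5.060.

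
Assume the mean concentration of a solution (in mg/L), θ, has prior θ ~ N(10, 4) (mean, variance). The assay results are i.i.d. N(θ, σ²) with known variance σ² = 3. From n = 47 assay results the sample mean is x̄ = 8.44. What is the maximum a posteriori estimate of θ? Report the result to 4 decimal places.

n = 47, x̄ = 8.44.
For a Normal prior and Normal likelihood with known variance, the posterior is Normal; its mode equals its mean, the precision-weighted average.
Prior precision 1/σ₀² = 1/4 = 0.25; data precision n/σ² = 47/3.
θ̂ = (0.25·10 + (47/3)·8.44) / (0.25 + 47/3) = (20209/150)/(191/12) = 40418/4775 ≈ 8.4645.

θ̂_MAP = 8.4645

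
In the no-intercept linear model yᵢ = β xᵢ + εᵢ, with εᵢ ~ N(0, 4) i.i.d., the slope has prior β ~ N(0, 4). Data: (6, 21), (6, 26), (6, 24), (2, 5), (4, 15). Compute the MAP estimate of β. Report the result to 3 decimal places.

β̂_MAP = 3.845

log p(β | y) = −Σ(yᵢ − βxᵢ)²/(2·4) − β²/(2·4) + const.
Setting the derivative to zero: Σxᵢ(yᵢ − βxᵢ)/4 − β/4 = 0, so β = Σxᵢyᵢ / (Σxᵢ² + σ²/τ²).
Σxᵢyᵢ = 6·21 + 6·26 + 6·24 + 2·5 + 4·15 = 496; Σxᵢ² = 128; σ²/τ² = 1.
β̂_MAP = 496 / (128 + 1) = 496/129 ≈ 3.845.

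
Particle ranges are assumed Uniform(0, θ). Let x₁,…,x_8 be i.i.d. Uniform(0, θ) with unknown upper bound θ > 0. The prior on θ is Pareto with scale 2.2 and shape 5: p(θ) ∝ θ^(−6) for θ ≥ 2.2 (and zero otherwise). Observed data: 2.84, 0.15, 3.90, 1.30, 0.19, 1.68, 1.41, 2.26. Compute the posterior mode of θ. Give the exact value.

θ̂_MAP = 3.90

The Uniform(0, θ) likelihood is θ^(−n) for θ ≥ max(xᵢ), zero otherwise. Here max(xᵢ) = 3.90.
Posterior ∝ θ^(−6) · θ^(−8) = θ^(−14) on θ ≥ max(2.2, 3.90) = 3.90.
This density is strictly decreasing in θ, so the posterior mode lies at the lower boundary of the support.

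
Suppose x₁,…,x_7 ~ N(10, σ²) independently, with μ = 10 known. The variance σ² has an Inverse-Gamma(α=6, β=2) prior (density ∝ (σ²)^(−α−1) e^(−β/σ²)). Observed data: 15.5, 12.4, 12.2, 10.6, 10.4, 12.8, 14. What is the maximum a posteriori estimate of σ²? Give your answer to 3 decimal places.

Sum of squared deviations about the known mean: SS = (15.5−10)² + (12.4−10)² + (12.2−10)² + (10.6−10)² + (10.4−10)² + (12.8−10)² + (14−10)² = 65.21.
The Normal likelihood contributes (σ²)^(−n/2) exp(−SS/(2σ²)), so the posterior is Inverse-Gamma(α + n/2, β + SS/2) = Inverse-Gamma(9.5, 34.605).
The mode of Inverse-Gamma(a, b) is b/(a+1) = 34.605/10.5 ≈ 3.296.

σ̂²_MAP = 3.296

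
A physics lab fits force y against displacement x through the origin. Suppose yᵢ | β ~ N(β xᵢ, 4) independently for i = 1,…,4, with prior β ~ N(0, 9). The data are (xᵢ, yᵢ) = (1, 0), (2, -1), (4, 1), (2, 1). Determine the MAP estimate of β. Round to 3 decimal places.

log p(β | y) = −Σ(yᵢ − βxᵢ)²/(2·4) − β²/(2·9) + const.
Setting the derivative to zero: Σxᵢ(yᵢ − βxᵢ)/4 − β/9 = 0, so β = Σxᵢyᵢ / (Σxᵢ² + σ²/τ²).
Σxᵢyᵢ = 1·0 + 2·(-1) + 4·1 + 2·1 = 4; Σxᵢ² = 25; σ²/τ² = 4/9.
β̂_MAP = 4 / (25 + 4/9) = 4/(229/9) = 36/229 ≈ 0.157.

β̂_MAP = 0.157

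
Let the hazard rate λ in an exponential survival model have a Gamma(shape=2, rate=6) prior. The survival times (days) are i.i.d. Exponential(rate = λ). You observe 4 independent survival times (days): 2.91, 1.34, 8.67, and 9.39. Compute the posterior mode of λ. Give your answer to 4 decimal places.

The Exponential(rate=λ) likelihood is ∝ λ^n e^(−λΣtᵢ). Here n = 4 and Σtᵢ = 2.91 + 1.34 + 8.67 + 9.39 = 22.31.
Posterior ∝ λe^(−6λ) · λ^4e^(−22.31λ) = λ^5e^(−28.31λ), i.e. Gamma(6, 28.31).
Mode = (a−1)/b = 5/28.31 ≈ 0.1766.

λ̂_MAP = 0.1766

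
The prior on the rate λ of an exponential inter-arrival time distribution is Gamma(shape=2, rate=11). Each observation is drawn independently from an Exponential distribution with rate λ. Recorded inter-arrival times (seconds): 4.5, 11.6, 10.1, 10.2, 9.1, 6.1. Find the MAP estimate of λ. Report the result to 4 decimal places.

λ̂_MAP = 0.1118

The Exponential(rate=λ) likelihood is ∝ λ^n e^(−λΣtᵢ). Here n = 6 and Σtᵢ = 4.5 + 11.6 + 10.1 + 10.2 + 9.1 + 6.1 = 51.6.
Posterior ∝ λe^(−11λ) · λ^6e^(−51.6λ) = λ^7e^(−62.6λ), i.e. Gamma(8, 62.6).
Mode = (a−1)/b = 7/62.6 ≈ 0.1118.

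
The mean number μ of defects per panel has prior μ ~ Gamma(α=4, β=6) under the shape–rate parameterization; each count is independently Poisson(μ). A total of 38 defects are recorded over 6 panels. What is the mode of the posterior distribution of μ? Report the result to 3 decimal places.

μ̂_MAP = 3.417

Σxᵢ = 38, n = 6.
Posterior ∝ μ^3e^(−6μ) · μ^38e^(−6μ) = μ^41e^(−12μ), i.e. Gamma(shape=42, rate=12).
The mode of a Gamma(a, b) with a ≥ 1 (shape–rate) is (a−1)/b = 41/12 ≈ 3.417.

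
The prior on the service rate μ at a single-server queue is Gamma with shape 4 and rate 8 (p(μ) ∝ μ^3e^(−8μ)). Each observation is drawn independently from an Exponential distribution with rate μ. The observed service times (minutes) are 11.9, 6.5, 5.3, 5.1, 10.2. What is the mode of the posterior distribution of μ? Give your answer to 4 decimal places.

μ̂_MAP = 0.1702

The Exponential(rate=μ) likelihood is ∝ μ^n e^(−μΣtᵢ). Here n = 5 and Σtᵢ = 11.9 + 6.5 + 5.3 + 5.1 + 10.2 = 39.
Posterior ∝ μ^3e^(−8μ) · μ^5e^(−39μ) = μ^8e^(−47μ), i.e. Gamma(9, 47).
Mode = (a−1)/b = 8/47 ≈ 0.1702.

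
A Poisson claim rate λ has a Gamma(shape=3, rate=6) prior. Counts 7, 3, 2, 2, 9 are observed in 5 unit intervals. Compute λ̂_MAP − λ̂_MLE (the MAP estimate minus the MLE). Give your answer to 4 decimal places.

Σxᵢ = 23. Posterior is Gamma(26, 11); MAP = (26−1)/11 = 25/11 ≈ 2.27273.
MLE = x̄ = 23/5 ≈ 4.60000.
Difference = 25/11 − 23/5 = -128/55 ≈ -2.3273.

MAP − MLE = -2.3273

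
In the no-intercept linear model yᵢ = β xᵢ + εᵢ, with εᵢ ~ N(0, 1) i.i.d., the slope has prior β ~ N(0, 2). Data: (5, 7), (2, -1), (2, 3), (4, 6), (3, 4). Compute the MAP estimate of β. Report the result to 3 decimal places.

log p(β | y) = −Σ(yᵢ − βxᵢ)²/(2·1) − β²/(2·2) + const.
Setting the derivative to zero: Σxᵢ(yᵢ − βxᵢ)/1 − β/2 = 0, so β = Σxᵢyᵢ / (Σxᵢ² + σ²/τ²).
Σxᵢyᵢ = 5·7 + 2·(-1) + 2·3 + 4·6 + 3·4 = 75; Σxᵢ² = 58; σ²/τ² = 0.5.
β̂_MAP = 75 / (58 + 0.5) = 75/58.5 ≈ 1.282.

β̂_MAP = 1.282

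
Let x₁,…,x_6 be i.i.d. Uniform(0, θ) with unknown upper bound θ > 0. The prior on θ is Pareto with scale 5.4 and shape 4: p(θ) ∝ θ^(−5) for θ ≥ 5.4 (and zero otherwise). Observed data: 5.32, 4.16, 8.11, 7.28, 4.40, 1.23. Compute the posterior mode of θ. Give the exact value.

θ̂_MAP = 8.11

The Uniform(0, θ) likelihood is θ^(−n) for θ ≥ max(xᵢ), zero otherwise. Here max(xᵢ) = 8.11.
Posterior ∝ θ^(−5) · θ^(−6) = θ^(−11) on θ ≥ max(5.4, 8.11) = 8.11.
This density is strictly decreasing in θ, so the posterior mode lies at the lower boundary of the support.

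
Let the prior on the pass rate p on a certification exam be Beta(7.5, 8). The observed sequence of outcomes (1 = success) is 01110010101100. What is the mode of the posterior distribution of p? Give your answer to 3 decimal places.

p̂_MAP = 0.491

Prior: Beta(7.5, 8).
Data: 7 successes in 14 trials (from the sequence). The binomial likelihood contributes p^7(1−p)^7, so the posterior is Beta(7.5+7, 8+7) = Beta(14.5, 15).
For Beta(a, b) with a, b > 1 the mode is (a−1)/(a+b−2) = 13.5/27.5 ≈ 0.491.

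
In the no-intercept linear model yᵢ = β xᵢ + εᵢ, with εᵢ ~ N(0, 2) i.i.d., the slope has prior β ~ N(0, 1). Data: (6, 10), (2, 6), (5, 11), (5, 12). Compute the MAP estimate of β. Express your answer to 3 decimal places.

log p(β | y) = −Σ(yᵢ − βxᵢ)²/(2·2) − β²/(2·1) + const.
Setting the derivative to zero: Σxᵢ(yᵢ − βxᵢ)/2 − β/1 = 0, so β = Σxᵢyᵢ / (Σxᵢ² + σ²/τ²).
Σxᵢyᵢ = 6·10 + 2·6 + 5·11 + 5·12 = 187; Σxᵢ² = 90; σ²/τ² = 2.
β̂_MAP = 187 / (90 + 2) = 187/92 ≈ 2.033.

β̂_MAP = 2.033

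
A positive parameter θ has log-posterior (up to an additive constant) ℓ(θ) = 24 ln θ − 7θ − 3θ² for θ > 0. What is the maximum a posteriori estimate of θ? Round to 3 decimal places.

θ̂_MAP = 1.500

ℓ'(θ) = 24/θ − 7 − 6θ. Setting this to zero and multiplying by θ: 6θ² + 7θ − 24 = 0.
θ = (−7 + √(7² + 4·6·24)) / (2·6) = (−7 + √625) / 12 = (−7 + 25)/12 = 3/2.
ℓ''(θ) = −24/θ² − 6 < 0, confirming a maximum.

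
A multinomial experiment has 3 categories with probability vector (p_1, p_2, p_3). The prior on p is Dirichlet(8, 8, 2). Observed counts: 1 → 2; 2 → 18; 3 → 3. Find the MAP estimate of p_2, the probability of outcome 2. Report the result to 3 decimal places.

MAP estimate: 0.658

The posterior is Dirichlet(αᵢ + nᵢ) = Dirichlet(10, 26, 5).
For a Dirichlet(a₁,…,a_K) with all aᵢ > 1, the mode has j-th component (aⱼ − 1)/(Σaᵢ − K).
Here Σaᵢ = 41 and K = 3, so p_2 = (26 − 1)/(41 − 3) = 25/38 ≈ 0.658.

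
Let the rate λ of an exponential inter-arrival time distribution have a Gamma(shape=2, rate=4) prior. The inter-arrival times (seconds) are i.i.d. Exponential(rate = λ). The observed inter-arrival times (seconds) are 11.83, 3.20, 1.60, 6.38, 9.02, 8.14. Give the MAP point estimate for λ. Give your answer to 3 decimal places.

λ̂_MAP = 0.158

The Exponential(rate=λ) likelihood is ∝ λ^n e^(−λΣtᵢ). Here n = 6 and Σtᵢ = 11.83 + 3.20 + 1.60 + 6.38 + 9.02 + 8.14 = 40.17.
Posterior ∝ λe^(−4λ) · λ^6e^(−40.17λ) = λ^7e^(−44.17λ), i.e. Gamma(8, 44.17).
Mode = (a−1)/b = 7/44.17 ≈ 0.158.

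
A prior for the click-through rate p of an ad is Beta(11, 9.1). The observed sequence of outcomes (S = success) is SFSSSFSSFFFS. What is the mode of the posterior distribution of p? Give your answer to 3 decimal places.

p̂_MAP = 0.565

Prior: Beta(11, 9.1).
Data: 7 successes in 12 trials (from the sequence). The binomial likelihood contributes p^7(1−p)^5, so the posterior is Beta(11+7, 9.1+5) = Beta(18, 14.1).
For Beta(a, b) with a, b > 1 the mode is (a−1)/(a+b−2) = 17/30.1 ≈ 0.565.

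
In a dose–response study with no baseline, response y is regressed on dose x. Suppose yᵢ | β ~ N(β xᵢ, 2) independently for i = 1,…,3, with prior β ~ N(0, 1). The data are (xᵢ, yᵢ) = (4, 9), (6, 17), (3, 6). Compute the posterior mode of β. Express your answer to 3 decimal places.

β̂_MAP = 2.476

log p(β | y) = −Σ(yᵢ − βxᵢ)²/(2·2) − β²/(2·1) + const.
Setting the derivative to zero: Σxᵢ(yᵢ − βxᵢ)/2 − β/1 = 0, so β = Σxᵢyᵢ / (Σxᵢ² + σ²/τ²).
Σxᵢyᵢ = 4·9 + 6·17 + 3·6 = 156; Σxᵢ² = 61; σ²/τ² = 2.
β̂_MAP = 156 / (61 + 2) = 156/63 ≈ 2.476.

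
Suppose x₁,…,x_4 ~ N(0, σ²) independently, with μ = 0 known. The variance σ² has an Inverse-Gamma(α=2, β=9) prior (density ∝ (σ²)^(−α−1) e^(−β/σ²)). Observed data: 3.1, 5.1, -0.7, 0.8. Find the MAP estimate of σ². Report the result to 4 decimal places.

Sum of squared deviations about the known mean: SS = (3.1−0)² + (5.1−0)² + (-0.7−0)² + (0.8−0)² = 36.75.
The Normal likelihood contributes (σ²)^(−n/2) exp(−SS/(2σ²)), so the posterior is Inverse-Gamma(α + n/2, β + SS/2) = Inverse-Gamma(4, 27.375).
The mode of Inverse-Gamma(a, b) is b/(a+1) = 27.375/5 ≈ 5.4750.

σ̂²_MAP = 5.4750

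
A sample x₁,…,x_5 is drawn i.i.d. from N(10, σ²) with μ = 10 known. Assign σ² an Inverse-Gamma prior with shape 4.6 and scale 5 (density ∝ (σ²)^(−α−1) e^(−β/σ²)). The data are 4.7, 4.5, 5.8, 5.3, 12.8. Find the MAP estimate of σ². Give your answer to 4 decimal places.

σ̂²_MAP = 7.1549

Sum of squared deviations about the known mean: SS = (4.7−10)² + (4.5−10)² + (5.8−10)² + (5.3−10)² + (12.8−10)² = 105.91.
The Normal likelihood contributes (σ²)^(−n/2) exp(−SS/(2σ²)), so the posterior is Inverse-Gamma(α + n/2, β + SS/2) = Inverse-Gamma(7.1, 57.955).
The mode of Inverse-Gamma(a, b) is b/(a+1) = 57.955/8.1 ≈ 7.1549.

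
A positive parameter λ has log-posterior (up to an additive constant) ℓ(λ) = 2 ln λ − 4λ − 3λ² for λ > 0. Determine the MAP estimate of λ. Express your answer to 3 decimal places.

λ̂_MAP = 0.333

ℓ'(λ) = 2/λ − 4 − 6λ. Setting this to zero and multiplying by λ: 6λ² + 4λ − 2 = 0.
λ = (−4 + √(4² + 4·6·2)) / (2·6) = (−4 + √64) / 12 = (−4 + 8)/12 = 1/3.
ℓ''(λ) = −2/λ² − 6 < 0, confirming a maximum.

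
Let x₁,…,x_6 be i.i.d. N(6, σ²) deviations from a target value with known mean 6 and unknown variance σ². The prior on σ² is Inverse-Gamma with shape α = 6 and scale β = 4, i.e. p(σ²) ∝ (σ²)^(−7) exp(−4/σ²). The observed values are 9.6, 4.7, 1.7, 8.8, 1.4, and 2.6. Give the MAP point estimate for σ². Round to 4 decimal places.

Sum of squared deviations about the known mean: SS = (9.6−6)² + (4.7−6)² + (1.7−6)² + (8.8−6)² + (1.4−6)² + (2.6−6)² = 73.7.
The Normal likelihood contributes (σ²)^(−n/2) exp(−SS/(2σ²)), so the posterior is Inverse-Gamma(α + n/2, β + SS/2) = Inverse-Gamma(9, 40.85).
The mode of Inverse-Gamma(a, b) is b/(a+1) = 40.85/10 ≈ 4.0850.

σ̂²_MAP = 4.0850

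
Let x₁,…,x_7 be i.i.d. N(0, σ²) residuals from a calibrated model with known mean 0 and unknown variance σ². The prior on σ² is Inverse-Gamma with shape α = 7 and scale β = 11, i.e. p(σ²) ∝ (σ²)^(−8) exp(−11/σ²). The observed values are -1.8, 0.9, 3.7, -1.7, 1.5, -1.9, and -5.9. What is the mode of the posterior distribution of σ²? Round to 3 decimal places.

σ̂²_MAP = 3.622

Sum of squared deviations about the known mean: SS = (-1.8−0)² + (0.9−0)² + (3.7−0)² + (-1.7−0)² + (1.5−0)² + (-1.9−0)² + (-5.9−0)² = 61.3.
The Normal likelihood contributes (σ²)^(−n/2) exp(−SS/(2σ²)), so the posterior is Inverse-Gamma(α + n/2, β + SS/2) = Inverse-Gamma(10.5, 41.65).
The mode of Inverse-Gamma(a, b) is b/(a+1) = 41.65/11.5 ≈ 3.622.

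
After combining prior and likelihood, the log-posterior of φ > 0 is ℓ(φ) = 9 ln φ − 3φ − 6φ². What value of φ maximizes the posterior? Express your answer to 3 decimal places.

φ̂_MAP = 0.750

ℓ'(φ) = 9/φ − 3 − 12φ. Setting this to zero and multiplying by φ: 12φ² + 3φ − 9 = 0.
φ = (−3 + √(3² + 4·12·9)) / (2·12) = (−3 + √441) / 24 = (−3 + 21)/24 = 3/4.
ℓ''(φ) = −9/φ² − 12 < 0, confirming a maximum.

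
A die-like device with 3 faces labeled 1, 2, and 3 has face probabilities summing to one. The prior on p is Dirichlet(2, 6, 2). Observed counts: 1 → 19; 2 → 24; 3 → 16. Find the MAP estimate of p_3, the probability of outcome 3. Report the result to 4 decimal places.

MAP estimate: 0.2576

The posterior is Dirichlet(αᵢ + nᵢ) = Dirichlet(21, 30, 18).
For a Dirichlet(a₁,…,a_K) with all aᵢ > 1, the mode has j-th component (aⱼ − 1)/(Σaᵢ − K).
Here Σaᵢ = 69 and K = 3, so p_3 = (18 − 1)/(69 − 3) = 17/66 ≈ 0.2576.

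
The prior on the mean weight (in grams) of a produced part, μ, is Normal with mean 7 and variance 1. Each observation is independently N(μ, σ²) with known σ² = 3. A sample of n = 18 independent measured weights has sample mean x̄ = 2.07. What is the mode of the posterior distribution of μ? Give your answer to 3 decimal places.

μ̂_MAP = 2.774

n = 18, x̄ = 2.07.
For a Normal prior and Normal likelihood with known variance, the posterior is Normal; its mode equals its mean, the precision-weighted average.
Prior precision 1/σ₀² = 1/1 = 1; data precision n/σ² = 18/3 = 6.
μ̂ = (1·7 + 6·2.07) / (1 + 6) = 19.42/7 = 971/350 ≈ 2.774.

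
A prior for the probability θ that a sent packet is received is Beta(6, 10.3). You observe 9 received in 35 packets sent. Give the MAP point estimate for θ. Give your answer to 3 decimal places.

Prior: Beta(6, 10.3).
Data: 9 successes in 35 trials. The binomial likelihood contributes θ^9(1−θ)^26, so the posterior is Beta(6+9, 10.3+26) = Beta(15, 36.3).
For Beta(a, b) with a, b > 1 the mode is (a−1)/(a+b−2) = 14/49.3 ≈ 0.284.

θ̂_MAP = 0.284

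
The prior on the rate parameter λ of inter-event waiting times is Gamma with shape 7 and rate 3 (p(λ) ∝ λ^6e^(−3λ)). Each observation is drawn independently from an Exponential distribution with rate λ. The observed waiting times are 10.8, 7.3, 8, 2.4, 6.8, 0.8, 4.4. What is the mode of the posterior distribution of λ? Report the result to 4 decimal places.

The Exponential(rate=λ) likelihood is ∝ λ^n e^(−λΣtᵢ). Here n = 7 and Σtᵢ = 10.8 + 7.3 + 8 + 2.4 + 6.8 + 0.8 + 4.4 = 40.5.
Posterior ∝ λ^6e^(−3λ) · λ^7e^(−40.5λ) = λ^13e^(−43.5λ), i.e. Gamma(14, 43.5).
Mode = (a−1)/b = 13/43.5 ≈ 0.2989.

λ̂_MAP = 0.2989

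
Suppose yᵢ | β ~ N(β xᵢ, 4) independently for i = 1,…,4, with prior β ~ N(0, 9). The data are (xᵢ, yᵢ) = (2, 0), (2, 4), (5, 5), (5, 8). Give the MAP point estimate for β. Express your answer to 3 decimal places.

log p(β | y) = −Σ(yᵢ − βxᵢ)²/(2·4) − β²/(2·9) + const.
Setting the derivative to zero: Σxᵢ(yᵢ − βxᵢ)/4 − β/9 = 0, so β = Σxᵢyᵢ / (Σxᵢ² + σ²/τ²).
Σxᵢyᵢ = 2·0 + 2·4 + 5·5 + 5·8 = 73; Σxᵢ² = 58; σ²/τ² = 4/9.
β̂_MAP = 73 / (58 + 4/9) = 73/(526/9) = 657/526 ≈ 1.249.

β̂_MAP = 1.249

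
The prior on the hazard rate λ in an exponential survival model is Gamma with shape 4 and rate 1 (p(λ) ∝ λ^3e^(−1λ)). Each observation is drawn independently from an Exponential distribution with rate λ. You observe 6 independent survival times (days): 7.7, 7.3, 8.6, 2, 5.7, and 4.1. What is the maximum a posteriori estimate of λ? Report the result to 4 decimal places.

λ̂_MAP = 0.2473

The Exponential(rate=λ) likelihood is ∝ λ^n e^(−λΣtᵢ). Here n = 6 and Σtᵢ = 7.7 + 7.3 + 8.6 + 2 + 5.7 + 4.1 = 35.4.
Posterior ∝ λ^3e^(−1λ) · λ^6e^(−35.4λ) = λ^9e^(−36.4λ), i.e. Gamma(10, 36.4).
Mode = (a−1)/b = 9/36.4 ≈ 0.2473.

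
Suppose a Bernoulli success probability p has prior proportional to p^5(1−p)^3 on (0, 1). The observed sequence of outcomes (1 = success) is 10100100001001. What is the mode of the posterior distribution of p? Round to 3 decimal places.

p̂_MAP = 0.455

The prior density ∝ p^5(1−p)^3 is the kernel of Beta(6, 4).
Data: 5 successes in 14 trials (from the sequence). The binomial likelihood contributes p^5(1−p)^9, so the posterior is Beta(6+5, 4+9) = Beta(11, 13).
For Beta(a, b) with a, b > 1 the mode is (a−1)/(a+b−2) = 10/22 ≈ 0.455.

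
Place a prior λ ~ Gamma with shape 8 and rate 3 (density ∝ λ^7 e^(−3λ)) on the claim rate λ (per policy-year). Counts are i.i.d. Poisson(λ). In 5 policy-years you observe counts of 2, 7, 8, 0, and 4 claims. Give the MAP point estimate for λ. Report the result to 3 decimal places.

Σxᵢ = 2+7+8+0+4 = 21, with n = 5.
Posterior ∝ λ^7e^(−3λ) · λ^21e^(−5λ) = λ^28e^(−8λ), i.e. Gamma(shape=29, rate=8).
The mode of a Gamma(a, b) with a ≥ 1 (shape–rate) is (a−1)/b = 28/8 ≈ 3.500.

λ̂_MAP = 3.500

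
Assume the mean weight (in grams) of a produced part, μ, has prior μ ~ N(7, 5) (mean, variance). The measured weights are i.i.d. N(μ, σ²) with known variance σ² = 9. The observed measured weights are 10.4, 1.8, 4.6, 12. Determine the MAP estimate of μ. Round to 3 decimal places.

n = 4; x̄ = (10.4 + 1.8 + 4.6 + 12)/4 = 28.8/4 = 7.2.
For a Normal prior and Normal likelihood with known variance, the posterior is Normal; its mode equals its mean, the precision-weighted average.
Prior precision 1/σ₀² = 1/5 = 0.2; data precision n/σ² = 4/9.
μ̂ = (0.2·7 + (4/9)·7.2) / (0.2 + 4/9) = 4.6/(29/45) = 207/29 ≈ 7.138.

μ̂_MAP = 7.138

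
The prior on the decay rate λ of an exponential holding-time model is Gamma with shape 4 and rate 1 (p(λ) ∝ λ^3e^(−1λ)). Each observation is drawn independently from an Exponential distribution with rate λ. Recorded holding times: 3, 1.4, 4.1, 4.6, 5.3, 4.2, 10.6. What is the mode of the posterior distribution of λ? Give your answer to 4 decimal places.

The Exponential(rate=λ) likelihood is ∝ λ^n e^(−λΣtᵢ). Here n = 7 and Σtᵢ = 3 + 1.4 + 4.1 + 4.6 + 5.3 + 4.2 + 10.6 = 33.2.
Posterior ∝ λ^3e^(−1λ) · λ^7e^(−33.2λ) = λ^10e^(−34.2λ), i.e. Gamma(11, 34.2).
Mode = (a−1)/b = 10/34.2 ≈ 0.2924.

λ̂_MAP = 0.2924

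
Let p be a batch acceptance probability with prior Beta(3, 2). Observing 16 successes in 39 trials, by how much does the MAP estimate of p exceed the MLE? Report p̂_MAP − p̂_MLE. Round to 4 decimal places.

Posterior is Beta(19, 25); MAP = (19−1)/(44−2) = 18/42 ≈ 0.42857.
MLE ignores the prior: p̂_MLE = k/n = 16/39 ≈ 0.41026.
Difference = 18/42 − 16/39 = 5/273 ≈ 0.0183.

MAP − MLE = 0.0183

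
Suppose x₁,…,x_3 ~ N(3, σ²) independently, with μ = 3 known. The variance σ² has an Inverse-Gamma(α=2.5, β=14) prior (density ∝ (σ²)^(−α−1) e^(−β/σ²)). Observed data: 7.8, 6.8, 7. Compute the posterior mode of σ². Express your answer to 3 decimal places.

σ̂²_MAP = 8.148

Sum of squared deviations about the known mean: SS = (7.8−3)² + (6.8−3)² + (7−3)² = 53.48.
The Normal likelihood contributes (σ²)^(−n/2) exp(−SS/(2σ²)), so the posterior is Inverse-Gamma(α + n/2, β + SS/2) = Inverse-Gamma(4, 40.74).
The mode of Inverse-Gamma(a, b) is b/(a+1) = 40.74/5 ≈ 8.148.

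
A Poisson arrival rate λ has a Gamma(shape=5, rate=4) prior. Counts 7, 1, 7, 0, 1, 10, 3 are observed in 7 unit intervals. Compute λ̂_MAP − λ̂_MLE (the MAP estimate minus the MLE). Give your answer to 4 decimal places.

Σxᵢ = 29. Posterior is Gamma(34, 11); MAP = (34−1)/11 = 33/11 ≈ 3.00000.
MLE = x̄ = 29/7 ≈ 4.14286.
Difference = 33/11 − 29/7 = -8/7 ≈ -1.1429.

MAP − MLE = -1.1429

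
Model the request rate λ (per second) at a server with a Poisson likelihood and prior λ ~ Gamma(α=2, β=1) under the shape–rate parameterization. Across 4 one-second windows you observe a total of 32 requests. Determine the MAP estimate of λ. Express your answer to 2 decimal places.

Σxᵢ = 32, n = 4.
Posterior ∝ λe^(−1λ) · λ^32e^(−4λ) = λ^33e^(−5λ), i.e. Gamma(shape=34, rate=5).
The mode of a Gamma(a, b) with a ≥ 1 (shape–rate) is (a−1)/b = 33/5 ≈ 6.60.

λ̂_MAP = 6.60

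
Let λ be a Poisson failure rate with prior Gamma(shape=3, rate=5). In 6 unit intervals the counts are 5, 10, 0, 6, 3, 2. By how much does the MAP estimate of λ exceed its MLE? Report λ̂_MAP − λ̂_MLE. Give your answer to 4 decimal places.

MAP − MLE = -1.7879

Σxᵢ = 26. Posterior is Gamma(29, 11); MAP = (29−1)/11 = 28/11 ≈ 2.54545.
MLE = x̄ = 26/6 ≈ 4.33333.
Difference = 28/11 − 26/6 = -59/33 ≈ -1.7879.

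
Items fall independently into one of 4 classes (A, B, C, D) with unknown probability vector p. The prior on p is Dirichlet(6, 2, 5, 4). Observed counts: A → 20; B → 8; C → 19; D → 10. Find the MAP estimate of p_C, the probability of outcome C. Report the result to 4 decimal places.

The posterior is Dirichlet(αᵢ + nᵢ) = Dirichlet(26, 10, 24, 14).
For a Dirichlet(a₁,…,a_K) with all aᵢ > 1, the mode has j-th component (aⱼ − 1)/(Σaᵢ − K).
Here Σaᵢ = 74 and K = 4, so p_C = (24 − 1)/(74 − 4) = 23/70 ≈ 0.3286.

MAP estimate of p_C = 0.3286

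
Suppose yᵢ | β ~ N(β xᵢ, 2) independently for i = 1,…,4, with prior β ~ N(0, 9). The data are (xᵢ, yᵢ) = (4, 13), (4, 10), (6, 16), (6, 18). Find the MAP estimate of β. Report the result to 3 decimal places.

β̂_MAP = 2.840

log p(β | y) = −Σ(yᵢ − βxᵢ)²/(2·2) − β²/(2·9) + const.
Setting the derivative to zero: Σxᵢ(yᵢ − βxᵢ)/2 − β/9 = 0, so β = Σxᵢyᵢ / (Σxᵢ² + σ²/τ²).
Σxᵢyᵢ = 4·13 + 4·10 + 6·16 + 6·18 = 296; Σxᵢ² = 104; σ²/τ² = 2/9.
β̂_MAP = 296 / (104 + 2/9) = 296/(938/9) = 1332/469 ≈ 2.840.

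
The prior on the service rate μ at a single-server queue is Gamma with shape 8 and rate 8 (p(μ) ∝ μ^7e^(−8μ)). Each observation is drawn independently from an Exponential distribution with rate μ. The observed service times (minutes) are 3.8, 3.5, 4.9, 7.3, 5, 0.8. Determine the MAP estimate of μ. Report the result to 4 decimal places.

μ̂_MAP = 0.3904

The Exponential(rate=μ) likelihood is ∝ μ^n e^(−μΣtᵢ). Here n = 6 and Σtᵢ = 3.8 + 3.5 + 4.9 + 7.3 + 5 + 0.8 = 25.3.
Posterior ∝ μ^7e^(−8μ) · μ^6e^(−25.3μ) = μ^13e^(−33.3μ), i.e. Gamma(14, 33.3).
Mode = (a−1)/b = 13/33.3 ≈ 0.3904.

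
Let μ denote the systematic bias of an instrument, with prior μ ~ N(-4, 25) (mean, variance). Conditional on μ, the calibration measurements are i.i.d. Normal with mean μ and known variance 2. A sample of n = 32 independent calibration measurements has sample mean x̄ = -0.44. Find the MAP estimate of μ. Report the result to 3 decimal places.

μ̂_MAP = -0.449

n = 32, x̄ = -0.44.
For a Normal prior and Normal likelihood with known variance, the posterior is Normal; its mode equals its mean, the precision-weighted average.
Prior precision 1/σ₀² = 1/25 = 0.04; data precision n/σ² = 32/2 = 16.
μ̂ = (0.04·(-4) + 16·(-0.44)) / (0.04 + 16) = (-7.2)/16.04 = -180/401 ≈ -0.449.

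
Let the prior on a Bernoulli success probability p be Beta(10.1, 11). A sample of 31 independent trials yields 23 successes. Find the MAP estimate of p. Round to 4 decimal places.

Prior: Beta(10.1, 11).
Data: 23 successes in 31 trials. The binomial likelihood contributes p^23(1−p)^8, so the posterior is Beta(10.1+23, 11+8) = Beta(33.1, 19).
For Beta(a, b) with a, b > 1 the mode is (a−1)/(a+b−2) = 32.1/50.1 ≈ 0.6407.

p̂_MAP = 0.6407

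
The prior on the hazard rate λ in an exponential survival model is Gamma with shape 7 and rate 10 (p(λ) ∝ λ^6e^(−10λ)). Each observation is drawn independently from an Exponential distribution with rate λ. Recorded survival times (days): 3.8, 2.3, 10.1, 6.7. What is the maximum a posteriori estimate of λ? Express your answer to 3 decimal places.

λ̂_MAP = 0.304

The Exponential(rate=λ) likelihood is ∝ λ^n e^(−λΣtᵢ). Here n = 4 and Σtᵢ = 3.8 + 2.3 + 10.1 + 6.7 = 22.9.
Posterior ∝ λ^6e^(−10λ) · λ^4e^(−22.9λ) = λ^10e^(−32.9λ), i.e. Gamma(11, 32.9).
Mode = (a−1)/b = 10/32.9 ≈ 0.304.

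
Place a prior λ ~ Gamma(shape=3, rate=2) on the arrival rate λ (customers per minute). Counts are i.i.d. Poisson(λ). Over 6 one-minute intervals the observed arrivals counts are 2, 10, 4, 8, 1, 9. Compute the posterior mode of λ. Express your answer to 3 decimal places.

Σxᵢ = 2+10+4+8+1+9 = 34, with n = 6.
Posterior ∝ λ^2e^(−2λ) · λ^34e^(−6λ) = λ^36e^(−8λ), i.e. Gamma(shape=37, rate=8).
The mode of a Gamma(a, b) with a ≥ 1 (shape–rate) is (a−1)/b = 36/8 ≈ 4.500.

λ̂_MAP = 4.500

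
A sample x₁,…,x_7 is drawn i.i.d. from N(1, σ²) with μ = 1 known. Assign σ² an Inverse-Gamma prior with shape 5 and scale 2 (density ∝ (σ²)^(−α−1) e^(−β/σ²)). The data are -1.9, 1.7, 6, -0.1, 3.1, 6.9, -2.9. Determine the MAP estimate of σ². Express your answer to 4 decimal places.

σ̂²_MAP = 4.9232

Sum of squared deviations about the known mean: SS = (-1.9−1)² + (1.7−1)² + (6−1)² + (-0.1−1)² + (3.1−1)² + (6.9−1)² + (-2.9−1)² = 89.54.
The Normal likelihood contributes (σ²)^(−n/2) exp(−SS/(2σ²)), so the posterior is Inverse-Gamma(α + n/2, β + SS/2) = Inverse-Gamma(8.5, 46.77).
The mode of Inverse-Gamma(a, b) is b/(a+1) = 46.77/9.5 ≈ 4.9232.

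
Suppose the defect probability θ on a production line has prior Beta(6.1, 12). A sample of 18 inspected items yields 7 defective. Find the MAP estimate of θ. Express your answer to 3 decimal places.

θ̂_MAP = 0.355

Prior: Beta(6.1, 12).
Data: 7 successes in 18 trials. The binomial likelihood contributes θ^7(1−θ)^11, so the posterior is Beta(6.1+7, 12+11) = Beta(13.1, 23).
For Beta(a, b) with a, b > 1 the mode is (a−1)/(a+b−2) = 12.1/34.1 ≈ 0.355.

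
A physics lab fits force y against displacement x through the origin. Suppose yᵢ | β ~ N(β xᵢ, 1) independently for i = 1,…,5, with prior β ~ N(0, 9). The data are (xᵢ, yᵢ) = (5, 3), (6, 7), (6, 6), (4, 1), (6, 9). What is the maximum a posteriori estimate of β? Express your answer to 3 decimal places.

β̂_MAP = 1.013

log p(β | y) = −Σ(yᵢ − βxᵢ)²/(2·1) − β²/(2·9) + const.
Setting the derivative to zero: Σxᵢ(yᵢ − βxᵢ)/1 − β/9 = 0, so β = Σxᵢyᵢ / (Σxᵢ² + σ²/τ²).
Σxᵢyᵢ = 5·3 + 6·7 + 6·6 + 4·1 + 6·9 = 151; Σxᵢ² = 149; σ²/τ² = 1/9.
β̂_MAP = 151 / (149 + 1/9) = 151/(1342/9) = 1359/1342 ≈ 1.013.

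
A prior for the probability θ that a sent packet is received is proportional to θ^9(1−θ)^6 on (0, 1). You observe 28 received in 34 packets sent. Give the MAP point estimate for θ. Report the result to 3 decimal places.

The prior density ∝ θ^9(1−θ)^6 is the kernel of Beta(10, 7).
Data: 28 successes in 34 trials. The binomial likelihood contributes θ^28(1−θ)^6, so the posterior is Beta(10+28, 7+6) = Beta(38, 13).
For Beta(a, b) with a, b > 1 the mode is (a−1)/(a+b−2) = 37/49 ≈ 0.755.

θ̂_MAP = 0.755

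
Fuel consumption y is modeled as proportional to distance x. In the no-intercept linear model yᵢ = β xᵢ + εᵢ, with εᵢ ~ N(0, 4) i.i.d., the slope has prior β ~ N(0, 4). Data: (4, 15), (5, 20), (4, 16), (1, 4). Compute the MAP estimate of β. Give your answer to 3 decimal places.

log p(β | y) = −Σ(yᵢ − βxᵢ)²/(2·4) − β²/(2·4) + const.
Setting the derivative to zero: Σxᵢ(yᵢ − βxᵢ)/4 − β/4 = 0, so β = Σxᵢyᵢ / (Σxᵢ² + σ²/τ²).
Σxᵢyᵢ = 4·15 + 5·20 + 4·16 + 1·4 = 228; Σxᵢ² = 58; σ²/τ² = 1.
β̂_MAP = 228 / (58 + 1) = 228/59 ≈ 3.864.

β̂_MAP = 3.864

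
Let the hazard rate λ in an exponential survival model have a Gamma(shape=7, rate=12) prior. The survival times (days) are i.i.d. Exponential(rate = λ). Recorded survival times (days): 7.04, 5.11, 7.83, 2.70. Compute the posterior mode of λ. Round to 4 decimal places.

The Exponential(rate=λ) likelihood is ∝ λ^n e^(−λΣtᵢ). Here n = 4 and Σtᵢ = 7.04 + 5.11 + 7.83 + 2.70 = 22.68.
Posterior ∝ λ^6e^(−12λ) · λ^4e^(−22.68λ) = λ^10e^(−34.68λ), i.e. Gamma(11, 34.68).
Mode = (a−1)/b = 10/34.68 ≈ 0.2884.

λ̂_MAP = 0.2884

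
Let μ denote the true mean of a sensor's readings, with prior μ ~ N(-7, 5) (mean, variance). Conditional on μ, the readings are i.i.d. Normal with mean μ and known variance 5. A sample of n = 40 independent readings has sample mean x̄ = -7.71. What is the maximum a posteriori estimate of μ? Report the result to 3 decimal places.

μ̂_MAP = -7.693

n = 40, x̄ = -7.71.
For a Normal prior and Normal likelihood with known variance, the posterior is Normal; its mode equals its mean, the precision-weighted average.
Prior precision 1/σ₀² = 1/5 = 0.2; data precision n/σ² = 40/5 = 8.
μ̂ = (0.2·(-7) + 8·(-7.71)) / (0.2 + 8) = (-63.08)/8.2 = -1577/205 ≈ -7.693.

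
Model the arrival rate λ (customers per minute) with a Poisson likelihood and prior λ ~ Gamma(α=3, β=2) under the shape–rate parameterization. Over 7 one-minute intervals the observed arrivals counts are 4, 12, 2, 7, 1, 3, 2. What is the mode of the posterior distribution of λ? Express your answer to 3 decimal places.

Σxᵢ = 4+12+2+7+1+3+2 = 31, with n = 7.
Posterior ∝ λ^2e^(−2λ) · λ^31e^(−7λ) = λ^33e^(−9λ), i.e. Gamma(shape=34, rate=9).
The mode of a Gamma(a, b) with a ≥ 1 (shape–rate) is (a−1)/b = 33/9 ≈ 3.667.

λ̂_MAP = 3.667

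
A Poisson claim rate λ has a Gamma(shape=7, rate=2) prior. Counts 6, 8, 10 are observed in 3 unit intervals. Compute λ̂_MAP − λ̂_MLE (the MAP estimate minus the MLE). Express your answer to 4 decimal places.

Σxᵢ = 24. Posterior is Gamma(31, 5); MAP = (31−1)/5 = 30/5 ≈ 6.00000.
MLE = x̄ = 24/3 ≈ 8.00000.
Difference = 30/5 − 24/3 = -2 ≈ -2.0000.

MAP − MLE = -2.0000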